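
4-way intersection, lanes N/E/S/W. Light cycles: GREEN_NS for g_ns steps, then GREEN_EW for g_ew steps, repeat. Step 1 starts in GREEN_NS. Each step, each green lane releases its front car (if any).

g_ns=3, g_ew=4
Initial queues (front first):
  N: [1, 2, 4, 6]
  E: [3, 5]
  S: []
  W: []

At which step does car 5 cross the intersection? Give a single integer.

Step 1 [NS]: N:car1-GO,E:wait,S:empty,W:wait | queues: N=3 E=2 S=0 W=0
Step 2 [NS]: N:car2-GO,E:wait,S:empty,W:wait | queues: N=2 E=2 S=0 W=0
Step 3 [NS]: N:car4-GO,E:wait,S:empty,W:wait | queues: N=1 E=2 S=0 W=0
Step 4 [EW]: N:wait,E:car3-GO,S:wait,W:empty | queues: N=1 E=1 S=0 W=0
Step 5 [EW]: N:wait,E:car5-GO,S:wait,W:empty | queues: N=1 E=0 S=0 W=0
Step 6 [EW]: N:wait,E:empty,S:wait,W:empty | queues: N=1 E=0 S=0 W=0
Step 7 [EW]: N:wait,E:empty,S:wait,W:empty | queues: N=1 E=0 S=0 W=0
Step 8 [NS]: N:car6-GO,E:wait,S:empty,W:wait | queues: N=0 E=0 S=0 W=0
Car 5 crosses at step 5

5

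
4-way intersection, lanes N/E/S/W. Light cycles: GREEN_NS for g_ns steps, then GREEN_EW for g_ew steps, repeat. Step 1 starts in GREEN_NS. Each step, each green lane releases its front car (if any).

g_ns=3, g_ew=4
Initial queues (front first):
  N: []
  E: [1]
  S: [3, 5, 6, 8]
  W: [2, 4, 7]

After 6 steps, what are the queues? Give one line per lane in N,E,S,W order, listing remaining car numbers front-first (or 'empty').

Step 1 [NS]: N:empty,E:wait,S:car3-GO,W:wait | queues: N=0 E=1 S=3 W=3
Step 2 [NS]: N:empty,E:wait,S:car5-GO,W:wait | queues: N=0 E=1 S=2 W=3
Step 3 [NS]: N:empty,E:wait,S:car6-GO,W:wait | queues: N=0 E=1 S=1 W=3
Step 4 [EW]: N:wait,E:car1-GO,S:wait,W:car2-GO | queues: N=0 E=0 S=1 W=2
Step 5 [EW]: N:wait,E:empty,S:wait,W:car4-GO | queues: N=0 E=0 S=1 W=1
Step 6 [EW]: N:wait,E:empty,S:wait,W:car7-GO | queues: N=0 E=0 S=1 W=0

N: empty
E: empty
S: 8
W: empty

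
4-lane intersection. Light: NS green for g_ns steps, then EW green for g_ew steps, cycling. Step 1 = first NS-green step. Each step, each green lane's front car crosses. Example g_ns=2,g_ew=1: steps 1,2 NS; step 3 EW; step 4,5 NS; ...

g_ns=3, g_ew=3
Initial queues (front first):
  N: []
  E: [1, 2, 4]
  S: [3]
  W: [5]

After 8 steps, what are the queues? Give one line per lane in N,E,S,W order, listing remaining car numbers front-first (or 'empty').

Step 1 [NS]: N:empty,E:wait,S:car3-GO,W:wait | queues: N=0 E=3 S=0 W=1
Step 2 [NS]: N:empty,E:wait,S:empty,W:wait | queues: N=0 E=3 S=0 W=1
Step 3 [NS]: N:empty,E:wait,S:empty,W:wait | queues: N=0 E=3 S=0 W=1
Step 4 [EW]: N:wait,E:car1-GO,S:wait,W:car5-GO | queues: N=0 E=2 S=0 W=0
Step 5 [EW]: N:wait,E:car2-GO,S:wait,W:empty | queues: N=0 E=1 S=0 W=0
Step 6 [EW]: N:wait,E:car4-GO,S:wait,W:empty | queues: N=0 E=0 S=0 W=0

N: empty
E: empty
S: empty
W: empty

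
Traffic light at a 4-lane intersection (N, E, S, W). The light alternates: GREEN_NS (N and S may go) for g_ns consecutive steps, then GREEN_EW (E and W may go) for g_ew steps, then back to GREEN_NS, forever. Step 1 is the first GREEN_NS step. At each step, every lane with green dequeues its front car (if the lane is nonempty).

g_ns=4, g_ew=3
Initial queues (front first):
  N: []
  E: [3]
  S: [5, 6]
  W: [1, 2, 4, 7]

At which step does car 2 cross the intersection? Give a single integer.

Step 1 [NS]: N:empty,E:wait,S:car5-GO,W:wait | queues: N=0 E=1 S=1 W=4
Step 2 [NS]: N:empty,E:wait,S:car6-GO,W:wait | queues: N=0 E=1 S=0 W=4
Step 3 [NS]: N:empty,E:wait,S:empty,W:wait | queues: N=0 E=1 S=0 W=4
Step 4 [NS]: N:empty,E:wait,S:empty,W:wait | queues: N=0 E=1 S=0 W=4
Step 5 [EW]: N:wait,E:car3-GO,S:wait,W:car1-GO | queues: N=0 E=0 S=0 W=3
Step 6 [EW]: N:wait,E:empty,S:wait,W:car2-GO | queues: N=0 E=0 S=0 W=2
Step 7 [EW]: N:wait,E:empty,S:wait,W:car4-GO | queues: N=0 E=0 S=0 W=1
Step 8 [NS]: N:empty,E:wait,S:empty,W:wait | queues: N=0 E=0 S=0 W=1
Step 9 [NS]: N:empty,E:wait,S:empty,W:wait | queues: N=0 E=0 S=0 W=1
Step 10 [NS]: N:empty,E:wait,S:empty,W:wait | queues: N=0 E=0 S=0 W=1
Step 11 [NS]: N:empty,E:wait,S:empty,W:wait | queues: N=0 E=0 S=0 W=1
Step 12 [EW]: N:wait,E:empty,S:wait,W:car7-GO | queues: N=0 E=0 S=0 W=0
Car 2 crosses at step 6

6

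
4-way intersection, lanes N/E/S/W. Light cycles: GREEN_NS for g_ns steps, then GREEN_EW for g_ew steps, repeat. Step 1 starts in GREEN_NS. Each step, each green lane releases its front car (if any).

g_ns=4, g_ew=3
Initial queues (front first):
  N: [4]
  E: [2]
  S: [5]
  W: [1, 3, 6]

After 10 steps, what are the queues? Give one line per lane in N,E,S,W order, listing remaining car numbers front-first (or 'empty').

Step 1 [NS]: N:car4-GO,E:wait,S:car5-GO,W:wait | queues: N=0 E=1 S=0 W=3
Step 2 [NS]: N:empty,E:wait,S:empty,W:wait | queues: N=0 E=1 S=0 W=3
Step 3 [NS]: N:empty,E:wait,S:empty,W:wait | queues: N=0 E=1 S=0 W=3
Step 4 [NS]: N:empty,E:wait,S:empty,W:wait | queues: N=0 E=1 S=0 W=3
Step 5 [EW]: N:wait,E:car2-GO,S:wait,W:car1-GO | queues: N=0 E=0 S=0 W=2
Step 6 [EW]: N:wait,E:empty,S:wait,W:car3-GO | queues: N=0 E=0 S=0 W=1
Step 7 [EW]: N:wait,E:empty,S:wait,W:car6-GO | queues: N=0 E=0 S=0 W=0

N: empty
E: empty
S: empty
W: empty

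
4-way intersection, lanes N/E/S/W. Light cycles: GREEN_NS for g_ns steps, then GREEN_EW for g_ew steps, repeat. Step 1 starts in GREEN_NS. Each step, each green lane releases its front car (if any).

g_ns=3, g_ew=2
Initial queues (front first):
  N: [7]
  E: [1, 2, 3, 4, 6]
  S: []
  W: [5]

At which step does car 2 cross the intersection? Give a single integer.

Step 1 [NS]: N:car7-GO,E:wait,S:empty,W:wait | queues: N=0 E=5 S=0 W=1
Step 2 [NS]: N:empty,E:wait,S:empty,W:wait | queues: N=0 E=5 S=0 W=1
Step 3 [NS]: N:empty,E:wait,S:empty,W:wait | queues: N=0 E=5 S=0 W=1
Step 4 [EW]: N:wait,E:car1-GO,S:wait,W:car5-GO | queues: N=0 E=4 S=0 W=0
Step 5 [EW]: N:wait,E:car2-GO,S:wait,W:empty | queues: N=0 E=3 S=0 W=0
Step 6 [NS]: N:empty,E:wait,S:empty,W:wait | queues: N=0 E=3 S=0 W=0
Step 7 [NS]: N:empty,E:wait,S:empty,W:wait | queues: N=0 E=3 S=0 W=0
Step 8 [NS]: N:empty,E:wait,S:empty,W:wait | queues: N=0 E=3 S=0 W=0
Step 9 [EW]: N:wait,E:car3-GO,S:wait,W:empty | queues: N=0 E=2 S=0 W=0
Step 10 [EW]: N:wait,E:car4-GO,S:wait,W:empty | queues: N=0 E=1 S=0 W=0
Step 11 [NS]: N:empty,E:wait,S:empty,W:wait | queues: N=0 E=1 S=0 W=0
Step 12 [NS]: N:empty,E:wait,S:empty,W:wait | queues: N=0 E=1 S=0 W=0
Step 13 [NS]: N:empty,E:wait,S:empty,W:wait | queues: N=0 E=1 S=0 W=0
Step 14 [EW]: N:wait,E:car6-GO,S:wait,W:empty | queues: N=0 E=0 S=0 W=0
Car 2 crosses at step 5

5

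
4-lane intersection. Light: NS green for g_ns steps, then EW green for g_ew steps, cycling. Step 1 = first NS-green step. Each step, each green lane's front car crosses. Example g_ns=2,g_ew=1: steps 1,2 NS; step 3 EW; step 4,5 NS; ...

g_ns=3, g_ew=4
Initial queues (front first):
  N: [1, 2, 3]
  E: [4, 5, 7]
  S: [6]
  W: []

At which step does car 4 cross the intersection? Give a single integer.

Step 1 [NS]: N:car1-GO,E:wait,S:car6-GO,W:wait | queues: N=2 E=3 S=0 W=0
Step 2 [NS]: N:car2-GO,E:wait,S:empty,W:wait | queues: N=1 E=3 S=0 W=0
Step 3 [NS]: N:car3-GO,E:wait,S:empty,W:wait | queues: N=0 E=3 S=0 W=0
Step 4 [EW]: N:wait,E:car4-GO,S:wait,W:empty | queues: N=0 E=2 S=0 W=0
Step 5 [EW]: N:wait,E:car5-GO,S:wait,W:empty | queues: N=0 E=1 S=0 W=0
Step 6 [EW]: N:wait,E:car7-GO,S:wait,W:empty | queues: N=0 E=0 S=0 W=0
Car 4 crosses at step 4

4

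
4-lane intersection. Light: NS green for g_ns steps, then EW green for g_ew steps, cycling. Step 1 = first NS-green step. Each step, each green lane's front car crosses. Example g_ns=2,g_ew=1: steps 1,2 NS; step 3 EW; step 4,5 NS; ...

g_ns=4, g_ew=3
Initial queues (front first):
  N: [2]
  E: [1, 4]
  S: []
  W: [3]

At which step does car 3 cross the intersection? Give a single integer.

Step 1 [NS]: N:car2-GO,E:wait,S:empty,W:wait | queues: N=0 E=2 S=0 W=1
Step 2 [NS]: N:empty,E:wait,S:empty,W:wait | queues: N=0 E=2 S=0 W=1
Step 3 [NS]: N:empty,E:wait,S:empty,W:wait | queues: N=0 E=2 S=0 W=1
Step 4 [NS]: N:empty,E:wait,S:empty,W:wait | queues: N=0 E=2 S=0 W=1
Step 5 [EW]: N:wait,E:car1-GO,S:wait,W:car3-GO | queues: N=0 E=1 S=0 W=0
Step 6 [EW]: N:wait,E:car4-GO,S:wait,W:empty | queues: N=0 E=0 S=0 W=0
Car 3 crosses at step 5

5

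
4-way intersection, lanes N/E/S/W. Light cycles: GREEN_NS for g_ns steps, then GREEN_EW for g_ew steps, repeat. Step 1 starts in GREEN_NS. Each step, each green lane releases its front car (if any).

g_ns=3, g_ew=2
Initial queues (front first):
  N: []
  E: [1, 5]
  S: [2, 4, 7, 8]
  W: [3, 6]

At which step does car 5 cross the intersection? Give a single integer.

Step 1 [NS]: N:empty,E:wait,S:car2-GO,W:wait | queues: N=0 E=2 S=3 W=2
Step 2 [NS]: N:empty,E:wait,S:car4-GO,W:wait | queues: N=0 E=2 S=2 W=2
Step 3 [NS]: N:empty,E:wait,S:car7-GO,W:wait | queues: N=0 E=2 S=1 W=2
Step 4 [EW]: N:wait,E:car1-GO,S:wait,W:car3-GO | queues: N=0 E=1 S=1 W=1
Step 5 [EW]: N:wait,E:car5-GO,S:wait,W:car6-GO | queues: N=0 E=0 S=1 W=0
Step 6 [NS]: N:empty,E:wait,S:car8-GO,W:wait | queues: N=0 E=0 S=0 W=0
Car 5 crosses at step 5

5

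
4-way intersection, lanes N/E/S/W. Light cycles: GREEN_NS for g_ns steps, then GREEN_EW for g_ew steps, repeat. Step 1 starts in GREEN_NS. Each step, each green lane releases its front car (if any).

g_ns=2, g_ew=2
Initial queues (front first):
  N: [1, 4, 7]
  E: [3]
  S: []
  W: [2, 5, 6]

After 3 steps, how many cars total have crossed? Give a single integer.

Answer: 4

Derivation:
Step 1 [NS]: N:car1-GO,E:wait,S:empty,W:wait | queues: N=2 E=1 S=0 W=3
Step 2 [NS]: N:car4-GO,E:wait,S:empty,W:wait | queues: N=1 E=1 S=0 W=3
Step 3 [EW]: N:wait,E:car3-GO,S:wait,W:car2-GO | queues: N=1 E=0 S=0 W=2
Cars crossed by step 3: 4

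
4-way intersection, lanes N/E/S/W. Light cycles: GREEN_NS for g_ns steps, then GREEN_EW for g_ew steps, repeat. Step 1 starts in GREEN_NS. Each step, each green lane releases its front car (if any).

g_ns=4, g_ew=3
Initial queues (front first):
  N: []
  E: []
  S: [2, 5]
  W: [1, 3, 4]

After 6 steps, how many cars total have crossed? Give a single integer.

Answer: 4

Derivation:
Step 1 [NS]: N:empty,E:wait,S:car2-GO,W:wait | queues: N=0 E=0 S=1 W=3
Step 2 [NS]: N:empty,E:wait,S:car5-GO,W:wait | queues: N=0 E=0 S=0 W=3
Step 3 [NS]: N:empty,E:wait,S:empty,W:wait | queues: N=0 E=0 S=0 W=3
Step 4 [NS]: N:empty,E:wait,S:empty,W:wait | queues: N=0 E=0 S=0 W=3
Step 5 [EW]: N:wait,E:empty,S:wait,W:car1-GO | queues: N=0 E=0 S=0 W=2
Step 6 [EW]: N:wait,E:empty,S:wait,W:car3-GO | queues: N=0 E=0 S=0 W=1
Cars crossed by step 6: 4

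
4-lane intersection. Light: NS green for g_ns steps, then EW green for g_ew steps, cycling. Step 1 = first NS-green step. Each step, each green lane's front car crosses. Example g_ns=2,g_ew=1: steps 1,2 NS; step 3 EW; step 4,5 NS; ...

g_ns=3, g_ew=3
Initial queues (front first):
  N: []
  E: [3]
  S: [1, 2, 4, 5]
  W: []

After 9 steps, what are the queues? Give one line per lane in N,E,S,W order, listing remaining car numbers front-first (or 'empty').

Step 1 [NS]: N:empty,E:wait,S:car1-GO,W:wait | queues: N=0 E=1 S=3 W=0
Step 2 [NS]: N:empty,E:wait,S:car2-GO,W:wait | queues: N=0 E=1 S=2 W=0
Step 3 [NS]: N:empty,E:wait,S:car4-GO,W:wait | queues: N=0 E=1 S=1 W=0
Step 4 [EW]: N:wait,E:car3-GO,S:wait,W:empty | queues: N=0 E=0 S=1 W=0
Step 5 [EW]: N:wait,E:empty,S:wait,W:empty | queues: N=0 E=0 S=1 W=0
Step 6 [EW]: N:wait,E:empty,S:wait,W:empty | queues: N=0 E=0 S=1 W=0
Step 7 [NS]: N:empty,E:wait,S:car5-GO,W:wait | queues: N=0 E=0 S=0 W=0

N: empty
E: empty
S: empty
W: empty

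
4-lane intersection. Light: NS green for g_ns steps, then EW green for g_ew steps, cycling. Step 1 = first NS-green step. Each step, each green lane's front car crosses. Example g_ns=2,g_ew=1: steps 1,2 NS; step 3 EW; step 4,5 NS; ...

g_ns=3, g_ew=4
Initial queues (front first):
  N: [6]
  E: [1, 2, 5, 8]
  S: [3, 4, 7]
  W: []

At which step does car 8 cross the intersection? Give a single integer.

Step 1 [NS]: N:car6-GO,E:wait,S:car3-GO,W:wait | queues: N=0 E=4 S=2 W=0
Step 2 [NS]: N:empty,E:wait,S:car4-GO,W:wait | queues: N=0 E=4 S=1 W=0
Step 3 [NS]: N:empty,E:wait,S:car7-GO,W:wait | queues: N=0 E=4 S=0 W=0
Step 4 [EW]: N:wait,E:car1-GO,S:wait,W:empty | queues: N=0 E=3 S=0 W=0
Step 5 [EW]: N:wait,E:car2-GO,S:wait,W:empty | queues: N=0 E=2 S=0 W=0
Step 6 [EW]: N:wait,E:car5-GO,S:wait,W:empty | queues: N=0 E=1 S=0 W=0
Step 7 [EW]: N:wait,E:car8-GO,S:wait,W:empty | queues: N=0 E=0 S=0 W=0
Car 8 crosses at step 7

7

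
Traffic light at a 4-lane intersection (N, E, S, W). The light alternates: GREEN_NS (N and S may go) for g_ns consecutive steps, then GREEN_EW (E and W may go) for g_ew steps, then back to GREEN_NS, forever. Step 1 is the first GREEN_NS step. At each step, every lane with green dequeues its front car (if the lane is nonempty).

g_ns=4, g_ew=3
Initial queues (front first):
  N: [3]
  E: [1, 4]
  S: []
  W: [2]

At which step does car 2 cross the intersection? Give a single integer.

Step 1 [NS]: N:car3-GO,E:wait,S:empty,W:wait | queues: N=0 E=2 S=0 W=1
Step 2 [NS]: N:empty,E:wait,S:empty,W:wait | queues: N=0 E=2 S=0 W=1
Step 3 [NS]: N:empty,E:wait,S:empty,W:wait | queues: N=0 E=2 S=0 W=1
Step 4 [NS]: N:empty,E:wait,S:empty,W:wait | queues: N=0 E=2 S=0 W=1
Step 5 [EW]: N:wait,E:car1-GO,S:wait,W:car2-GO | queues: N=0 E=1 S=0 W=0
Step 6 [EW]: N:wait,E:car4-GO,S:wait,W:empty | queues: N=0 E=0 S=0 W=0
Car 2 crosses at step 5

5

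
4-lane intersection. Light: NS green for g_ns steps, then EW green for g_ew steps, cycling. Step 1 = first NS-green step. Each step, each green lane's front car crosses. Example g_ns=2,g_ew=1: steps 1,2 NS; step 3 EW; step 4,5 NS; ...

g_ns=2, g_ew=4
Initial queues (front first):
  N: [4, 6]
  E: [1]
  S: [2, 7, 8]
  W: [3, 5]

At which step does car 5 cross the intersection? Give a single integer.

Step 1 [NS]: N:car4-GO,E:wait,S:car2-GO,W:wait | queues: N=1 E=1 S=2 W=2
Step 2 [NS]: N:car6-GO,E:wait,S:car7-GO,W:wait | queues: N=0 E=1 S=1 W=2
Step 3 [EW]: N:wait,E:car1-GO,S:wait,W:car3-GO | queues: N=0 E=0 S=1 W=1
Step 4 [EW]: N:wait,E:empty,S:wait,W:car5-GO | queues: N=0 E=0 S=1 W=0
Step 5 [EW]: N:wait,E:empty,S:wait,W:empty | queues: N=0 E=0 S=1 W=0
Step 6 [EW]: N:wait,E:empty,S:wait,W:empty | queues: N=0 E=0 S=1 W=0
Step 7 [NS]: N:empty,E:wait,S:car8-GO,W:wait | queues: N=0 E=0 S=0 W=0
Car 5 crosses at step 4

4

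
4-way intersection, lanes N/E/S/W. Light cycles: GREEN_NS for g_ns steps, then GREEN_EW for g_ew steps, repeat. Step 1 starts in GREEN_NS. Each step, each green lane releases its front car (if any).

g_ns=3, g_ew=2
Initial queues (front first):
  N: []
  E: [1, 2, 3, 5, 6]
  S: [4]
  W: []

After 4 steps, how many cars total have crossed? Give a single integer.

Step 1 [NS]: N:empty,E:wait,S:car4-GO,W:wait | queues: N=0 E=5 S=0 W=0
Step 2 [NS]: N:empty,E:wait,S:empty,W:wait | queues: N=0 E=5 S=0 W=0
Step 3 [NS]: N:empty,E:wait,S:empty,W:wait | queues: N=0 E=5 S=0 W=0
Step 4 [EW]: N:wait,E:car1-GO,S:wait,W:empty | queues: N=0 E=4 S=0 W=0
Cars crossed by step 4: 2

Answer: 2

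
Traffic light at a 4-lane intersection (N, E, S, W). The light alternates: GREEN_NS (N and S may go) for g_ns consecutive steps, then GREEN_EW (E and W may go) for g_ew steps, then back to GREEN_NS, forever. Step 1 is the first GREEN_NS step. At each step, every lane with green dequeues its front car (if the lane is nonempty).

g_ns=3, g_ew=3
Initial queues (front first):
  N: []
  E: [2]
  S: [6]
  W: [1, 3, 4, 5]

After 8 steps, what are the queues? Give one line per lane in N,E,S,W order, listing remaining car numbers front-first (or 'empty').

Step 1 [NS]: N:empty,E:wait,S:car6-GO,W:wait | queues: N=0 E=1 S=0 W=4
Step 2 [NS]: N:empty,E:wait,S:empty,W:wait | queues: N=0 E=1 S=0 W=4
Step 3 [NS]: N:empty,E:wait,S:empty,W:wait | queues: N=0 E=1 S=0 W=4
Step 4 [EW]: N:wait,E:car2-GO,S:wait,W:car1-GO | queues: N=0 E=0 S=0 W=3
Step 5 [EW]: N:wait,E:empty,S:wait,W:car3-GO | queues: N=0 E=0 S=0 W=2
Step 6 [EW]: N:wait,E:empty,S:wait,W:car4-GO | queues: N=0 E=0 S=0 W=1
Step 7 [NS]: N:empty,E:wait,S:empty,W:wait | queues: N=0 E=0 S=0 W=1
Step 8 [NS]: N:empty,E:wait,S:empty,W:wait | queues: N=0 E=0 S=0 W=1

N: empty
E: empty
S: empty
W: 5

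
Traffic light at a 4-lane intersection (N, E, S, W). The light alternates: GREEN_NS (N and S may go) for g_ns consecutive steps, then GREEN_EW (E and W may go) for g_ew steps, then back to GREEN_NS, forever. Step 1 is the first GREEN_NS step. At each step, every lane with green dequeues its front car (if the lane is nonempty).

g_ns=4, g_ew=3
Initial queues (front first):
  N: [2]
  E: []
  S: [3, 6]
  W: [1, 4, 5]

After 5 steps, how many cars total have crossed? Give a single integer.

Step 1 [NS]: N:car2-GO,E:wait,S:car3-GO,W:wait | queues: N=0 E=0 S=1 W=3
Step 2 [NS]: N:empty,E:wait,S:car6-GO,W:wait | queues: N=0 E=0 S=0 W=3
Step 3 [NS]: N:empty,E:wait,S:empty,W:wait | queues: N=0 E=0 S=0 W=3
Step 4 [NS]: N:empty,E:wait,S:empty,W:wait | queues: N=0 E=0 S=0 W=3
Step 5 [EW]: N:wait,E:empty,S:wait,W:car1-GO | queues: N=0 E=0 S=0 W=2
Cars crossed by step 5: 4

Answer: 4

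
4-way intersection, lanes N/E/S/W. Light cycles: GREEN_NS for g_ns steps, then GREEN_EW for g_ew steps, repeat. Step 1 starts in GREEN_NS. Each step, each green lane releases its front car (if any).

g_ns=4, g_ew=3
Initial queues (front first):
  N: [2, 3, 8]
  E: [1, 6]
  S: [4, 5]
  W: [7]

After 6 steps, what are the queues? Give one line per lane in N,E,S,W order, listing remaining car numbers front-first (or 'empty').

Step 1 [NS]: N:car2-GO,E:wait,S:car4-GO,W:wait | queues: N=2 E=2 S=1 W=1
Step 2 [NS]: N:car3-GO,E:wait,S:car5-GO,W:wait | queues: N=1 E=2 S=0 W=1
Step 3 [NS]: N:car8-GO,E:wait,S:empty,W:wait | queues: N=0 E=2 S=0 W=1
Step 4 [NS]: N:empty,E:wait,S:empty,W:wait | queues: N=0 E=2 S=0 W=1
Step 5 [EW]: N:wait,E:car1-GO,S:wait,W:car7-GO | queues: N=0 E=1 S=0 W=0
Step 6 [EW]: N:wait,E:car6-GO,S:wait,W:empty | queues: N=0 E=0 S=0 W=0

N: empty
E: empty
S: empty
W: empty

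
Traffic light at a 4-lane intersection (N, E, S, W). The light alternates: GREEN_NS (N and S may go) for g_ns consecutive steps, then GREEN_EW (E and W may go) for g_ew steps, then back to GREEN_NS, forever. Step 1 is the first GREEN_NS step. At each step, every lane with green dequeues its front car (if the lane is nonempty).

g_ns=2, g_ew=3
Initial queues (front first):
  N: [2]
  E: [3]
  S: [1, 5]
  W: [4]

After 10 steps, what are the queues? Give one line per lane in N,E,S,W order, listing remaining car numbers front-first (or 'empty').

Step 1 [NS]: N:car2-GO,E:wait,S:car1-GO,W:wait | queues: N=0 E=1 S=1 W=1
Step 2 [NS]: N:empty,E:wait,S:car5-GO,W:wait | queues: N=0 E=1 S=0 W=1
Step 3 [EW]: N:wait,E:car3-GO,S:wait,W:car4-GO | queues: N=0 E=0 S=0 W=0

N: empty
E: empty
S: empty
W: empty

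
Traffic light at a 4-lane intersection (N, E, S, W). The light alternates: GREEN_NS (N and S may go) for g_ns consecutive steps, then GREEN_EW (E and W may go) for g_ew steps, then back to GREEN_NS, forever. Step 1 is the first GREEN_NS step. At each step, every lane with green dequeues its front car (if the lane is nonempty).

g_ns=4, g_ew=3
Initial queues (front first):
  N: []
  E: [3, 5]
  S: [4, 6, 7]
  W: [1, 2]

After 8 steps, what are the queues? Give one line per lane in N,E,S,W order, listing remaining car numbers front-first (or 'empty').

Step 1 [NS]: N:empty,E:wait,S:car4-GO,W:wait | queues: N=0 E=2 S=2 W=2
Step 2 [NS]: N:empty,E:wait,S:car6-GO,W:wait | queues: N=0 E=2 S=1 W=2
Step 3 [NS]: N:empty,E:wait,S:car7-GO,W:wait | queues: N=0 E=2 S=0 W=2
Step 4 [NS]: N:empty,E:wait,S:empty,W:wait | queues: N=0 E=2 S=0 W=2
Step 5 [EW]: N:wait,E:car3-GO,S:wait,W:car1-GO | queues: N=0 E=1 S=0 W=1
Step 6 [EW]: N:wait,E:car5-GO,S:wait,W:car2-GO | queues: N=0 E=0 S=0 W=0

N: empty
E: empty
S: empty
W: empty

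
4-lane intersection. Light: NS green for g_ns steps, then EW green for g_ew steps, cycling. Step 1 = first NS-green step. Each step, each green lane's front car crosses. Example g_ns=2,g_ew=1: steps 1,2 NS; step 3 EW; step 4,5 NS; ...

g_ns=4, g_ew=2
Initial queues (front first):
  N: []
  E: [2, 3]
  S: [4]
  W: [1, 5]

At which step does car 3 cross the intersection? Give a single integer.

Step 1 [NS]: N:empty,E:wait,S:car4-GO,W:wait | queues: N=0 E=2 S=0 W=2
Step 2 [NS]: N:empty,E:wait,S:empty,W:wait | queues: N=0 E=2 S=0 W=2
Step 3 [NS]: N:empty,E:wait,S:empty,W:wait | queues: N=0 E=2 S=0 W=2
Step 4 [NS]: N:empty,E:wait,S:empty,W:wait | queues: N=0 E=2 S=0 W=2
Step 5 [EW]: N:wait,E:car2-GO,S:wait,W:car1-GO | queues: N=0 E=1 S=0 W=1
Step 6 [EW]: N:wait,E:car3-GO,S:wait,W:car5-GO | queues: N=0 E=0 S=0 W=0
Car 3 crosses at step 6

6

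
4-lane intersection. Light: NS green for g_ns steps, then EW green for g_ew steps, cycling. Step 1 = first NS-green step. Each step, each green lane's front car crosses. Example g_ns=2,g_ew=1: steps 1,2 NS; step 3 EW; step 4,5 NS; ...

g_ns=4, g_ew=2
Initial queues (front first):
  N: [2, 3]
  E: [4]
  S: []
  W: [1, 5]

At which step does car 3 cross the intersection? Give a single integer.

Step 1 [NS]: N:car2-GO,E:wait,S:empty,W:wait | queues: N=1 E=1 S=0 W=2
Step 2 [NS]: N:car3-GO,E:wait,S:empty,W:wait | queues: N=0 E=1 S=0 W=2
Step 3 [NS]: N:empty,E:wait,S:empty,W:wait | queues: N=0 E=1 S=0 W=2
Step 4 [NS]: N:empty,E:wait,S:empty,W:wait | queues: N=0 E=1 S=0 W=2
Step 5 [EW]: N:wait,E:car4-GO,S:wait,W:car1-GO | queues: N=0 E=0 S=0 W=1
Step 6 [EW]: N:wait,E:empty,S:wait,W:car5-GO | queues: N=0 E=0 S=0 W=0
Car 3 crosses at step 2

2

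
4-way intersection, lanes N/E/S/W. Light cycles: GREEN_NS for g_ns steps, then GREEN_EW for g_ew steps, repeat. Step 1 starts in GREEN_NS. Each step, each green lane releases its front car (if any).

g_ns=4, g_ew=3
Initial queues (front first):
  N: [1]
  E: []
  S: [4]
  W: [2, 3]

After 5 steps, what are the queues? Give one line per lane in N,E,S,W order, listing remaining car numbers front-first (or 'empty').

Step 1 [NS]: N:car1-GO,E:wait,S:car4-GO,W:wait | queues: N=0 E=0 S=0 W=2
Step 2 [NS]: N:empty,E:wait,S:empty,W:wait | queues: N=0 E=0 S=0 W=2
Step 3 [NS]: N:empty,E:wait,S:empty,W:wait | queues: N=0 E=0 S=0 W=2
Step 4 [NS]: N:empty,E:wait,S:empty,W:wait | queues: N=0 E=0 S=0 W=2
Step 5 [EW]: N:wait,E:empty,S:wait,W:car2-GO | queues: N=0 E=0 S=0 W=1

N: empty
E: empty
S: empty
W: 3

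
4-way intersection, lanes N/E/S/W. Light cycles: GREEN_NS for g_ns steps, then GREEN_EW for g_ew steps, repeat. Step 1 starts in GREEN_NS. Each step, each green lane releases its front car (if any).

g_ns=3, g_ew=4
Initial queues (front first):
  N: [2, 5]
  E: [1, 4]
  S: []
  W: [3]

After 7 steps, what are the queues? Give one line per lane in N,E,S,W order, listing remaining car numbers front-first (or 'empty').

Step 1 [NS]: N:car2-GO,E:wait,S:empty,W:wait | queues: N=1 E=2 S=0 W=1
Step 2 [NS]: N:car5-GO,E:wait,S:empty,W:wait | queues: N=0 E=2 S=0 W=1
Step 3 [NS]: N:empty,E:wait,S:empty,W:wait | queues: N=0 E=2 S=0 W=1
Step 4 [EW]: N:wait,E:car1-GO,S:wait,W:car3-GO | queues: N=0 E=1 S=0 W=0
Step 5 [EW]: N:wait,E:car4-GO,S:wait,W:empty | queues: N=0 E=0 S=0 W=0

N: empty
E: empty
S: empty
W: empty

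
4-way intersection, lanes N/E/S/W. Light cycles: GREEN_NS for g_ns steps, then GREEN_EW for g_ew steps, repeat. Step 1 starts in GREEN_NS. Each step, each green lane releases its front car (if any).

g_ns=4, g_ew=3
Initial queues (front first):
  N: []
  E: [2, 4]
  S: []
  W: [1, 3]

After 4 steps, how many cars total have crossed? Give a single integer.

Step 1 [NS]: N:empty,E:wait,S:empty,W:wait | queues: N=0 E=2 S=0 W=2
Step 2 [NS]: N:empty,E:wait,S:empty,W:wait | queues: N=0 E=2 S=0 W=2
Step 3 [NS]: N:empty,E:wait,S:empty,W:wait | queues: N=0 E=2 S=0 W=2
Step 4 [NS]: N:empty,E:wait,S:empty,W:wait | queues: N=0 E=2 S=0 W=2
Cars crossed by step 4: 0

Answer: 0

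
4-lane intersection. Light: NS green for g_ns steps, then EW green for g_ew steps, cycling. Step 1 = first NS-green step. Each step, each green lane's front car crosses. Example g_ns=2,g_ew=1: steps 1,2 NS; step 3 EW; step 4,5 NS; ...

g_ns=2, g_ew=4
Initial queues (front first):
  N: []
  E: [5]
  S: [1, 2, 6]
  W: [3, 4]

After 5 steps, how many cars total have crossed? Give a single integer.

Answer: 5

Derivation:
Step 1 [NS]: N:empty,E:wait,S:car1-GO,W:wait | queues: N=0 E=1 S=2 W=2
Step 2 [NS]: N:empty,E:wait,S:car2-GO,W:wait | queues: N=0 E=1 S=1 W=2
Step 3 [EW]: N:wait,E:car5-GO,S:wait,W:car3-GO | queues: N=0 E=0 S=1 W=1
Step 4 [EW]: N:wait,E:empty,S:wait,W:car4-GO | queues: N=0 E=0 S=1 W=0
Step 5 [EW]: N:wait,E:empty,S:wait,W:empty | queues: N=0 E=0 S=1 W=0
Cars crossed by step 5: 5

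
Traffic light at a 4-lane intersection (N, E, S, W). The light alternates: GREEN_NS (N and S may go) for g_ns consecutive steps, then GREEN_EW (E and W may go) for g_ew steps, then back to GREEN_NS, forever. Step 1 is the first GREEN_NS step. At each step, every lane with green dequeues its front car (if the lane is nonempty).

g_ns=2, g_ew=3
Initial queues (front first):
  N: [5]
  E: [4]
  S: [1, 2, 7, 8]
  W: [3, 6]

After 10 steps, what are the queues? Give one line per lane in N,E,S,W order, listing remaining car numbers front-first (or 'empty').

Step 1 [NS]: N:car5-GO,E:wait,S:car1-GO,W:wait | queues: N=0 E=1 S=3 W=2
Step 2 [NS]: N:empty,E:wait,S:car2-GO,W:wait | queues: N=0 E=1 S=2 W=2
Step 3 [EW]: N:wait,E:car4-GO,S:wait,W:car3-GO | queues: N=0 E=0 S=2 W=1
Step 4 [EW]: N:wait,E:empty,S:wait,W:car6-GO | queues: N=0 E=0 S=2 W=0
Step 5 [EW]: N:wait,E:empty,S:wait,W:empty | queues: N=0 E=0 S=2 W=0
Step 6 [NS]: N:empty,E:wait,S:car7-GO,W:wait | queues: N=0 E=0 S=1 W=0
Step 7 [NS]: N:empty,E:wait,S:car8-GO,W:wait | queues: N=0 E=0 S=0 W=0

N: empty
E: empty
S: empty
W: empty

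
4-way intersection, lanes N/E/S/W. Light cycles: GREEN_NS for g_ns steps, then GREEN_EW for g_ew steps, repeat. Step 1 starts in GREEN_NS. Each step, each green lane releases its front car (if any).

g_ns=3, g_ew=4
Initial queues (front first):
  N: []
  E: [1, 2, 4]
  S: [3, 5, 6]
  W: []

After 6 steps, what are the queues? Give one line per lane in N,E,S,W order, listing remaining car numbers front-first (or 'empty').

Step 1 [NS]: N:empty,E:wait,S:car3-GO,W:wait | queues: N=0 E=3 S=2 W=0
Step 2 [NS]: N:empty,E:wait,S:car5-GO,W:wait | queues: N=0 E=3 S=1 W=0
Step 3 [NS]: N:empty,E:wait,S:car6-GO,W:wait | queues: N=0 E=3 S=0 W=0
Step 4 [EW]: N:wait,E:car1-GO,S:wait,W:empty | queues: N=0 E=2 S=0 W=0
Step 5 [EW]: N:wait,E:car2-GO,S:wait,W:empty | queues: N=0 E=1 S=0 W=0
Step 6 [EW]: N:wait,E:car4-GO,S:wait,W:empty | queues: N=0 E=0 S=0 W=0

N: empty
E: empty
S: empty
W: empty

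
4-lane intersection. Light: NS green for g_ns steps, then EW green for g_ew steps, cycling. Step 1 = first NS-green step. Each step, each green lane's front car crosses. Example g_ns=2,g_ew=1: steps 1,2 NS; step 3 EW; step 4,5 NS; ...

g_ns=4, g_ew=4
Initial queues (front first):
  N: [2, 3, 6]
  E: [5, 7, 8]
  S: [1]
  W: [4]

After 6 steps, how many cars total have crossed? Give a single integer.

Step 1 [NS]: N:car2-GO,E:wait,S:car1-GO,W:wait | queues: N=2 E=3 S=0 W=1
Step 2 [NS]: N:car3-GO,E:wait,S:empty,W:wait | queues: N=1 E=3 S=0 W=1
Step 3 [NS]: N:car6-GO,E:wait,S:empty,W:wait | queues: N=0 E=3 S=0 W=1
Step 4 [NS]: N:empty,E:wait,S:empty,W:wait | queues: N=0 E=3 S=0 W=1
Step 5 [EW]: N:wait,E:car5-GO,S:wait,W:car4-GO | queues: N=0 E=2 S=0 W=0
Step 6 [EW]: N:wait,E:car7-GO,S:wait,W:empty | queues: N=0 E=1 S=0 W=0
Cars crossed by step 6: 7

Answer: 7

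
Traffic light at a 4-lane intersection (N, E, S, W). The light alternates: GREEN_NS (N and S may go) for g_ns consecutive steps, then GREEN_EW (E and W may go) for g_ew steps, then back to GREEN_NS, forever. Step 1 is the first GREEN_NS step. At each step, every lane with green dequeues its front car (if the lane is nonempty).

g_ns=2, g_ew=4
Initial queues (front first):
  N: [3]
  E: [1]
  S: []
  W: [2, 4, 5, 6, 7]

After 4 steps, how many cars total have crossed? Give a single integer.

Answer: 4

Derivation:
Step 1 [NS]: N:car3-GO,E:wait,S:empty,W:wait | queues: N=0 E=1 S=0 W=5
Step 2 [NS]: N:empty,E:wait,S:empty,W:wait | queues: N=0 E=1 S=0 W=5
Step 3 [EW]: N:wait,E:car1-GO,S:wait,W:car2-GO | queues: N=0 E=0 S=0 W=4
Step 4 [EW]: N:wait,E:empty,S:wait,W:car4-GO | queues: N=0 E=0 S=0 W=3
Cars crossed by step 4: 4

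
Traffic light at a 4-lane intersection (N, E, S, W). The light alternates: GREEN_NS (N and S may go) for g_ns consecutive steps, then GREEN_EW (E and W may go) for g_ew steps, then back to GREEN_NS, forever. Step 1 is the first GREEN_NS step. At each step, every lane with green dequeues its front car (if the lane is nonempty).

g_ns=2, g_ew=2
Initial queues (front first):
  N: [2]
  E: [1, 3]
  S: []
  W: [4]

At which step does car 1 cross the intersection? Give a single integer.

Step 1 [NS]: N:car2-GO,E:wait,S:empty,W:wait | queues: N=0 E=2 S=0 W=1
Step 2 [NS]: N:empty,E:wait,S:empty,W:wait | queues: N=0 E=2 S=0 W=1
Step 3 [EW]: N:wait,E:car1-GO,S:wait,W:car4-GO | queues: N=0 E=1 S=0 W=0
Step 4 [EW]: N:wait,E:car3-GO,S:wait,W:empty | queues: N=0 E=0 S=0 W=0
Car 1 crosses at step 3

3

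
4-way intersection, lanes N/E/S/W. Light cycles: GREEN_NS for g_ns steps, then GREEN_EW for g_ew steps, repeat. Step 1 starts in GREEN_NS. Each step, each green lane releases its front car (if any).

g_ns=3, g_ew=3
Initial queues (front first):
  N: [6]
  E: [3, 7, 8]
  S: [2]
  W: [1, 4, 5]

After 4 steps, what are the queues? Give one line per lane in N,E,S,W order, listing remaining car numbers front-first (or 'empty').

Step 1 [NS]: N:car6-GO,E:wait,S:car2-GO,W:wait | queues: N=0 E=3 S=0 W=3
Step 2 [NS]: N:empty,E:wait,S:empty,W:wait | queues: N=0 E=3 S=0 W=3
Step 3 [NS]: N:empty,E:wait,S:empty,W:wait | queues: N=0 E=3 S=0 W=3
Step 4 [EW]: N:wait,E:car3-GO,S:wait,W:car1-GO | queues: N=0 E=2 S=0 W=2

N: empty
E: 7 8
S: empty
W: 4 5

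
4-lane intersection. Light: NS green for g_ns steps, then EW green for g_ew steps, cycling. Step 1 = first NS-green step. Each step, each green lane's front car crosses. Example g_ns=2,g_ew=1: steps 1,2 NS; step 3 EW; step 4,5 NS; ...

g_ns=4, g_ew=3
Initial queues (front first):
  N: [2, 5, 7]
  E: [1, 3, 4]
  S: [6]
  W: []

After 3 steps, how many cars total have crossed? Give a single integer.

Step 1 [NS]: N:car2-GO,E:wait,S:car6-GO,W:wait | queues: N=2 E=3 S=0 W=0
Step 2 [NS]: N:car5-GO,E:wait,S:empty,W:wait | queues: N=1 E=3 S=0 W=0
Step 3 [NS]: N:car7-GO,E:wait,S:empty,W:wait | queues: N=0 E=3 S=0 W=0
Cars crossed by step 3: 4

Answer: 4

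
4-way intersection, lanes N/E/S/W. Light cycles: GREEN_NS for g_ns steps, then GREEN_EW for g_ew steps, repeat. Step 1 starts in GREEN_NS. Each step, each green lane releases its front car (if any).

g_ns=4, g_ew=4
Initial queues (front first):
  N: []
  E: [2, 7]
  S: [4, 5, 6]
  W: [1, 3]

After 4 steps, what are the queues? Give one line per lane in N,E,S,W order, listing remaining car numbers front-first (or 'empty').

Step 1 [NS]: N:empty,E:wait,S:car4-GO,W:wait | queues: N=0 E=2 S=2 W=2
Step 2 [NS]: N:empty,E:wait,S:car5-GO,W:wait | queues: N=0 E=2 S=1 W=2
Step 3 [NS]: N:empty,E:wait,S:car6-GO,W:wait | queues: N=0 E=2 S=0 W=2
Step 4 [NS]: N:empty,E:wait,S:empty,W:wait | queues: N=0 E=2 S=0 W=2

N: empty
E: 2 7
S: empty
W: 1 3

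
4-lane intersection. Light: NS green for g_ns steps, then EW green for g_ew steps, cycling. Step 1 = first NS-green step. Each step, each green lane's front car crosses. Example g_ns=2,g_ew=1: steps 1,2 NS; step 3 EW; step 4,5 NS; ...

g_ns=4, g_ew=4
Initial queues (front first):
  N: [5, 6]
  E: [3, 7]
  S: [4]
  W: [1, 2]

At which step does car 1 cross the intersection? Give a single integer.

Step 1 [NS]: N:car5-GO,E:wait,S:car4-GO,W:wait | queues: N=1 E=2 S=0 W=2
Step 2 [NS]: N:car6-GO,E:wait,S:empty,W:wait | queues: N=0 E=2 S=0 W=2
Step 3 [NS]: N:empty,E:wait,S:empty,W:wait | queues: N=0 E=2 S=0 W=2
Step 4 [NS]: N:empty,E:wait,S:empty,W:wait | queues: N=0 E=2 S=0 W=2
Step 5 [EW]: N:wait,E:car3-GO,S:wait,W:car1-GO | queues: N=0 E=1 S=0 W=1
Step 6 [EW]: N:wait,E:car7-GO,S:wait,W:car2-GO | queues: N=0 E=0 S=0 W=0
Car 1 crosses at step 5

5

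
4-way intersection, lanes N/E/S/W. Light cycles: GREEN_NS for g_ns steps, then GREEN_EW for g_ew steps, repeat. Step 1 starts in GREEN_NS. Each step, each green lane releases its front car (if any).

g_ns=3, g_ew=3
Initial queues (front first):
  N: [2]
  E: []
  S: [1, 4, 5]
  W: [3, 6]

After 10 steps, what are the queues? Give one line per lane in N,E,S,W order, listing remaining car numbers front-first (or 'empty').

Step 1 [NS]: N:car2-GO,E:wait,S:car1-GO,W:wait | queues: N=0 E=0 S=2 W=2
Step 2 [NS]: N:empty,E:wait,S:car4-GO,W:wait | queues: N=0 E=0 S=1 W=2
Step 3 [NS]: N:empty,E:wait,S:car5-GO,W:wait | queues: N=0 E=0 S=0 W=2
Step 4 [EW]: N:wait,E:empty,S:wait,W:car3-GO | queues: N=0 E=0 S=0 W=1
Step 5 [EW]: N:wait,E:empty,S:wait,W:car6-GO | queues: N=0 E=0 S=0 W=0

N: empty
E: empty
S: empty
W: empty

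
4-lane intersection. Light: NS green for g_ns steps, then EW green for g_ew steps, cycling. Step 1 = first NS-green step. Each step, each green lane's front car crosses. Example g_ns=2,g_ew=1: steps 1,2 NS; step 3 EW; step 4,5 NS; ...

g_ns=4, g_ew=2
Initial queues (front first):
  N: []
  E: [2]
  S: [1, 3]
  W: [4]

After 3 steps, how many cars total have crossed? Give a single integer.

Answer: 2

Derivation:
Step 1 [NS]: N:empty,E:wait,S:car1-GO,W:wait | queues: N=0 E=1 S=1 W=1
Step 2 [NS]: N:empty,E:wait,S:car3-GO,W:wait | queues: N=0 E=1 S=0 W=1
Step 3 [NS]: N:empty,E:wait,S:empty,W:wait | queues: N=0 E=1 S=0 W=1
Cars crossed by step 3: 2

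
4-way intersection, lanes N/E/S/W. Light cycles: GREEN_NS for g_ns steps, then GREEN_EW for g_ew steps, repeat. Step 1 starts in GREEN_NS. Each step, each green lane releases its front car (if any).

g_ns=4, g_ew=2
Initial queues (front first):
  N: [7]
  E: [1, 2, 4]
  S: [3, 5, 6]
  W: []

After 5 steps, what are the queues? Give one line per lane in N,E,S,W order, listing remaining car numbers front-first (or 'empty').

Step 1 [NS]: N:car7-GO,E:wait,S:car3-GO,W:wait | queues: N=0 E=3 S=2 W=0
Step 2 [NS]: N:empty,E:wait,S:car5-GO,W:wait | queues: N=0 E=3 S=1 W=0
Step 3 [NS]: N:empty,E:wait,S:car6-GO,W:wait | queues: N=0 E=3 S=0 W=0
Step 4 [NS]: N:empty,E:wait,S:empty,W:wait | queues: N=0 E=3 S=0 W=0
Step 5 [EW]: N:wait,E:car1-GO,S:wait,W:empty | queues: N=0 E=2 S=0 W=0

N: empty
E: 2 4
S: empty
W: empty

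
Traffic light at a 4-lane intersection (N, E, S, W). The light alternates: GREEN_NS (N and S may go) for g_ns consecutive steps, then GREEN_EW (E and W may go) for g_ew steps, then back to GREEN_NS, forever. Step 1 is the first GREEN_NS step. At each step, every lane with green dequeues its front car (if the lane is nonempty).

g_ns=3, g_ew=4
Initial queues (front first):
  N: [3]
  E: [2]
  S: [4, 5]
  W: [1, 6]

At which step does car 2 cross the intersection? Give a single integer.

Step 1 [NS]: N:car3-GO,E:wait,S:car4-GO,W:wait | queues: N=0 E=1 S=1 W=2
Step 2 [NS]: N:empty,E:wait,S:car5-GO,W:wait | queues: N=0 E=1 S=0 W=2
Step 3 [NS]: N:empty,E:wait,S:empty,W:wait | queues: N=0 E=1 S=0 W=2
Step 4 [EW]: N:wait,E:car2-GO,S:wait,W:car1-GO | queues: N=0 E=0 S=0 W=1
Step 5 [EW]: N:wait,E:empty,S:wait,W:car6-GO | queues: N=0 E=0 S=0 W=0
Car 2 crosses at step 4

4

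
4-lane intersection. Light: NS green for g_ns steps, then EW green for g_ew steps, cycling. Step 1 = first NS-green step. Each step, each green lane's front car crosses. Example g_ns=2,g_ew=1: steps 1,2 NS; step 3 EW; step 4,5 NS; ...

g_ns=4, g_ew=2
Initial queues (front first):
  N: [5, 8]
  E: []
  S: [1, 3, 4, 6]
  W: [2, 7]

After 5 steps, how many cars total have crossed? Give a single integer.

Step 1 [NS]: N:car5-GO,E:wait,S:car1-GO,W:wait | queues: N=1 E=0 S=3 W=2
Step 2 [NS]: N:car8-GO,E:wait,S:car3-GO,W:wait | queues: N=0 E=0 S=2 W=2
Step 3 [NS]: N:empty,E:wait,S:car4-GO,W:wait | queues: N=0 E=0 S=1 W=2
Step 4 [NS]: N:empty,E:wait,S:car6-GO,W:wait | queues: N=0 E=0 S=0 W=2
Step 5 [EW]: N:wait,E:empty,S:wait,W:car2-GO | queues: N=0 E=0 S=0 W=1
Cars crossed by step 5: 7

Answer: 7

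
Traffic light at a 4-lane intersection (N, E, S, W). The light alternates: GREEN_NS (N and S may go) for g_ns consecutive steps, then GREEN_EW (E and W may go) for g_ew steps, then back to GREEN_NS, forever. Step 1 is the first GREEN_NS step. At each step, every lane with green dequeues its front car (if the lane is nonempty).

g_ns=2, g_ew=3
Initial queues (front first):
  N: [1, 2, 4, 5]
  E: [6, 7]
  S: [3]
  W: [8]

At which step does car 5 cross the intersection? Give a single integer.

Step 1 [NS]: N:car1-GO,E:wait,S:car3-GO,W:wait | queues: N=3 E=2 S=0 W=1
Step 2 [NS]: N:car2-GO,E:wait,S:empty,W:wait | queues: N=2 E=2 S=0 W=1
Step 3 [EW]: N:wait,E:car6-GO,S:wait,W:car8-GO | queues: N=2 E=1 S=0 W=0
Step 4 [EW]: N:wait,E:car7-GO,S:wait,W:empty | queues: N=2 E=0 S=0 W=0
Step 5 [EW]: N:wait,E:empty,S:wait,W:empty | queues: N=2 E=0 S=0 W=0
Step 6 [NS]: N:car4-GO,E:wait,S:empty,W:wait | queues: N=1 E=0 S=0 W=0
Step 7 [NS]: N:car5-GO,E:wait,S:empty,W:wait | queues: N=0 E=0 S=0 W=0
Car 5 crosses at step 7

7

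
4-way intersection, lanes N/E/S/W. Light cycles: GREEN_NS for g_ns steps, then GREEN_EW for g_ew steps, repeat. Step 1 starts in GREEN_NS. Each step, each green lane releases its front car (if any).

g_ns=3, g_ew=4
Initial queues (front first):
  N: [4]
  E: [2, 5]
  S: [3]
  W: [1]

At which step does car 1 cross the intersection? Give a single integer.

Step 1 [NS]: N:car4-GO,E:wait,S:car3-GO,W:wait | queues: N=0 E=2 S=0 W=1
Step 2 [NS]: N:empty,E:wait,S:empty,W:wait | queues: N=0 E=2 S=0 W=1
Step 3 [NS]: N:empty,E:wait,S:empty,W:wait | queues: N=0 E=2 S=0 W=1
Step 4 [EW]: N:wait,E:car2-GO,S:wait,W:car1-GO | queues: N=0 E=1 S=0 W=0
Step 5 [EW]: N:wait,E:car5-GO,S:wait,W:empty | queues: N=0 E=0 S=0 W=0
Car 1 crosses at step 4

4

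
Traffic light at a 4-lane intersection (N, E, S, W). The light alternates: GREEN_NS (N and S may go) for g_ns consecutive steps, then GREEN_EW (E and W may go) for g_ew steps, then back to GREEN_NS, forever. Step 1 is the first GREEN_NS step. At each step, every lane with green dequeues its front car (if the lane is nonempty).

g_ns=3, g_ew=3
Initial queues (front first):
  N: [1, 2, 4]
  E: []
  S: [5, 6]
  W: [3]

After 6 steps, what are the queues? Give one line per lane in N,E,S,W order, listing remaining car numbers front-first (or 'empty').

Step 1 [NS]: N:car1-GO,E:wait,S:car5-GO,W:wait | queues: N=2 E=0 S=1 W=1
Step 2 [NS]: N:car2-GO,E:wait,S:car6-GO,W:wait | queues: N=1 E=0 S=0 W=1
Step 3 [NS]: N:car4-GO,E:wait,S:empty,W:wait | queues: N=0 E=0 S=0 W=1
Step 4 [EW]: N:wait,E:empty,S:wait,W:car3-GO | queues: N=0 E=0 S=0 W=0

N: empty
E: empty
S: empty
W: empty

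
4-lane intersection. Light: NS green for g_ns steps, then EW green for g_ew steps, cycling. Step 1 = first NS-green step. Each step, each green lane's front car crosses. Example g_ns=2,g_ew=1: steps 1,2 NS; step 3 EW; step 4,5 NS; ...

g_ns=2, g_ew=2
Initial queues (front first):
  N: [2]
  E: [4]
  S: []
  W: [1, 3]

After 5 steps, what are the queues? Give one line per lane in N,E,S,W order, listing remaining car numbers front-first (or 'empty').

Step 1 [NS]: N:car2-GO,E:wait,S:empty,W:wait | queues: N=0 E=1 S=0 W=2
Step 2 [NS]: N:empty,E:wait,S:empty,W:wait | queues: N=0 E=1 S=0 W=2
Step 3 [EW]: N:wait,E:car4-GO,S:wait,W:car1-GO | queues: N=0 E=0 S=0 W=1
Step 4 [EW]: N:wait,E:empty,S:wait,W:car3-GO | queues: N=0 E=0 S=0 W=0

N: empty
E: empty
S: empty
W: empty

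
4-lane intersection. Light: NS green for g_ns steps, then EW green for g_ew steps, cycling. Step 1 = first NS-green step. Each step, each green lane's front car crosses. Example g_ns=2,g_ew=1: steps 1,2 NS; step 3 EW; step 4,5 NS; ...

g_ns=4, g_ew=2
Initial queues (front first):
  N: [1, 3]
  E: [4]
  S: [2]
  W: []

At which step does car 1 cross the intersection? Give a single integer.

Step 1 [NS]: N:car1-GO,E:wait,S:car2-GO,W:wait | queues: N=1 E=1 S=0 W=0
Step 2 [NS]: N:car3-GO,E:wait,S:empty,W:wait | queues: N=0 E=1 S=0 W=0
Step 3 [NS]: N:empty,E:wait,S:empty,W:wait | queues: N=0 E=1 S=0 W=0
Step 4 [NS]: N:empty,E:wait,S:empty,W:wait | queues: N=0 E=1 S=0 W=0
Step 5 [EW]: N:wait,E:car4-GO,S:wait,W:empty | queues: N=0 E=0 S=0 W=0
Car 1 crosses at step 1

1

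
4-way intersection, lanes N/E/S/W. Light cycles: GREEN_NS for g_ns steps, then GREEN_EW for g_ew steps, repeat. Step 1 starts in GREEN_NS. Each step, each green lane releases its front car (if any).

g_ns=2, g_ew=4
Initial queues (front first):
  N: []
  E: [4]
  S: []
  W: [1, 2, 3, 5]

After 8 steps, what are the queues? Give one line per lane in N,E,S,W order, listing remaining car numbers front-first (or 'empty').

Step 1 [NS]: N:empty,E:wait,S:empty,W:wait | queues: N=0 E=1 S=0 W=4
Step 2 [NS]: N:empty,E:wait,S:empty,W:wait | queues: N=0 E=1 S=0 W=4
Step 3 [EW]: N:wait,E:car4-GO,S:wait,W:car1-GO | queues: N=0 E=0 S=0 W=3
Step 4 [EW]: N:wait,E:empty,S:wait,W:car2-GO | queues: N=0 E=0 S=0 W=2
Step 5 [EW]: N:wait,E:empty,S:wait,W:car3-GO | queues: N=0 E=0 S=0 W=1
Step 6 [EW]: N:wait,E:empty,S:wait,W:car5-GO | queues: N=0 E=0 S=0 W=0

N: empty
E: empty
S: empty
W: empty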